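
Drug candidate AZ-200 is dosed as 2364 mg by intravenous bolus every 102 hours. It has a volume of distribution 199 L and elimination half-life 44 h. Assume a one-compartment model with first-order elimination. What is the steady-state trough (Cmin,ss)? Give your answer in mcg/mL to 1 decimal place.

Over one 102-h interval, 102/44 ≈ 2.3182 half-lives elapse, leaving f ≈ 0.2005 of each dose.
Each bolus raises the concentration by D/Vd = 2364/199 ≈ 11.879 mcg/mL.
Steady-state trough Cmin,ss = C₀·f/(1−f) ≈ 11.879 × 0.2005/0.7995 ≈ 2.979 mcg/mL.

3.0 mcg/mL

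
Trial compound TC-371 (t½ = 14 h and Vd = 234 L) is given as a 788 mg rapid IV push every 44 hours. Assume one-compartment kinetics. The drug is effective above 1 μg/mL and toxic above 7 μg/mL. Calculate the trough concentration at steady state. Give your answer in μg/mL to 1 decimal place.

τ/t½ = 44/14 ≈ 3.1429, so fraction remaining f = (1/2)^(44/14) ≈ 0.1132.
Each bolus raises the concentration by D/Vd = 788/234 ≈ 3.368 μg/mL.
Steady-state trough Cmin,ss = C₀·f/(1−f) ≈ 3.368 × 0.1132/0.8868 ≈ 0.430 μg/mL.
Trough 0.4 μg/mL vs MEC 1 μg/mL: subtherapeutic.

0.4 μg/mL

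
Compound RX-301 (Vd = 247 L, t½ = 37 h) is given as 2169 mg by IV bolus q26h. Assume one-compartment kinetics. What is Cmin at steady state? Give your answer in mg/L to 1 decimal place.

τ/t½ = 26/37 ≈ 0.7027, so fraction remaining f = (1/2)^(26/37) ≈ 0.6144.
Accumulation ratio R = 1/(1 − f) ≈ 1/0.3856 ≈ 2.5934.
Each bolus raises the concentration by D/Vd = 2169/247 ≈ 8.781 mg/L.
Cmax,ss = C₀/(1 − f) ≈ 8.781/0.3856 ≈ 22.772 mg/L.
One interval later, Cmin,ss = Cmax,ss·e^(−kτ) ≈ 22.772 × 0.6144 ≈ 13.991 mg/L.

14.0 mg/L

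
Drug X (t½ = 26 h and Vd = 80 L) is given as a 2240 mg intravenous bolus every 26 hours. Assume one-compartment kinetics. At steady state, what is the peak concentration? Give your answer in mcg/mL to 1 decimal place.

56.0 mcg/mL

τ = 26 h = 1 half-life, so f = (1/2)^1 = 0.5.
At steady state, R = 1/(1 − 0.5) = 2/1.
Single-dose peak C₀ = D/Vd = 2240/80 = 28 mcg/mL.
Steady-state peak Cmax,ss = C₀·R = 28 × 2/1 ≈ 56.000 mcg/mL.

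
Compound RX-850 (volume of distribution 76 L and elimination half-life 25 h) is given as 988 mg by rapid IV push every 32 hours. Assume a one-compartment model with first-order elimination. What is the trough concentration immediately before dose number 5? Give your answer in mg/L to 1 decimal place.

f = (1/2)^(τ/t½) = (1/2)^(32/25) ≈ 0.4118.
C₀ = D/Vd = 988/76 ≈ 13.000 mg/L.
Before the 5th dose, 4 doses have been given. Superposition: Cmin = C₀·(f + f² + … + f^4).
≈ 13.000 × (0.4118 + 0.1696 + 0.0698 + 0.0288) ≈ 13.000 × 0.6800 ≈ 8.840 mg/L.

8.8 mg/L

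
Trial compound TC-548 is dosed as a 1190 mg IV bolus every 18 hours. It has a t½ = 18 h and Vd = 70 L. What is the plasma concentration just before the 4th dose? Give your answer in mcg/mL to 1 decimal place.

f = (1/2)^(τ/t½) = (1/2)^(18/18) ≈ 0.5000.
C₀ = D/Vd = 1190/70 ≈ 17.000 mcg/mL.
Before the 4th dose, 3 doses have been given. Superposition: Cmin = C₀·(f + f² + … + f^3).
≈ 17.000 × (0.5000 + 0.2500 + 0.1250) ≈ 17.000 × 0.8750 ≈ 14.875 mcg/mL.

14.9 mcg/mL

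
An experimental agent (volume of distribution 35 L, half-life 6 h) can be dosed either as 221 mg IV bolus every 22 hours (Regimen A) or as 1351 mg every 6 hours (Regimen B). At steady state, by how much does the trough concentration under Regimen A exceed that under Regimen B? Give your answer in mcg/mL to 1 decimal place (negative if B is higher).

-38.1 mcg/mL

Regimen A: f = (1/2)^(22/6) ≈ 0.0787; Cmin,ss = (221/35)·f/(1−f) ≈ 0.539 mcg/mL.
Regimen B: f = (1/2)^(6/6) ≈ 0.5000; Cmin,ss = (1351/35)·f/(1−f) ≈ 38.600 mcg/mL.
Difference ≈ 0.539 − 38.600 ≈ -38.061 mcg/mL.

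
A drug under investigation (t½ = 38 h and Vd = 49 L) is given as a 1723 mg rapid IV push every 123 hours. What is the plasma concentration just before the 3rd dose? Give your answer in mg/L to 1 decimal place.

4.1 mg/L

f = (1/2)^(τ/t½) = (1/2)^(123/38) ≈ 0.1061.
C₀ = D/Vd = 1723/49 ≈ 35.163 mg/L.
Before the 3rd dose, 2 doses have been given. Superposition: Cmin = C₀·(f + f²).
≈ 35.163 × (0.1061 + 0.0113) ≈ 35.163 × 0.1174 ≈ 4.128 mg/L.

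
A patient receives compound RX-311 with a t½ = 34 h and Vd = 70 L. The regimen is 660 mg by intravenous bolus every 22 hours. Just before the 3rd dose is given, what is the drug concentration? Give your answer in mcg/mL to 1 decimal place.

f = (1/2)^(τ/t½) = (1/2)^(22/34) ≈ 0.6386.
C₀ = D/Vd = 660/70 ≈ 9.429 mcg/mL.
Before the 3rd dose, 2 doses have been given. Superposition: Cmin = C₀·(f + f²).
≈ 9.429 × (0.6386 + 0.4078) ≈ 9.429 × 1.0464 ≈ 9.867 mcg/mL.

9.9 mcg/mL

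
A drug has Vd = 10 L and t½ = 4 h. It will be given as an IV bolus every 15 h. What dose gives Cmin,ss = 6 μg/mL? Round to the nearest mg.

747 mg

τ/t½ = 15/4 ≈ 3.75, so f = (1/2)^(15/4) ≈ 0.074325.
Cmin,ss = (D/Vd)·f/(1−f), so D = Cmin,ss·Vd·(1−f)/f.
D = 6 × 10 × (1−f)/f ≈ 6 × 10 × 12.45442 ≈ 747.27 mg.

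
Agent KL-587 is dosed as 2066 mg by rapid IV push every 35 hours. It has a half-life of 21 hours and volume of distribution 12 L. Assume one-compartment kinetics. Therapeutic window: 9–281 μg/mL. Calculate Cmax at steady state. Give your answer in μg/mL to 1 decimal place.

251.3 μg/mL

τ/t½ = 35/21 ≈ 1.6667, so fraction remaining f = (1/2)^(35/21) ≈ 0.3150.
Accumulation ratio R = 1/(1 − f) ≈ 1/0.6850 ≈ 1.4599.
Single-dose peak C₀ = D/Vd = 2066/12 ≈ 172.167 μg/mL.
Steady-state peak Cmax,ss = C₀·R ≈ 172.167 × 1.4599 ≈ 251.347 μg/mL.
Peak 251.3 μg/mL vs MTC 281 μg/mL: below toxic threshold.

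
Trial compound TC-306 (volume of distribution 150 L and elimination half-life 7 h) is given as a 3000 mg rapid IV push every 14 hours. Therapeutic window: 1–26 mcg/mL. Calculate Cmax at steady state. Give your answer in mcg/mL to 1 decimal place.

The dosing interval is 2 half-lives, so f = 2^(−2) = 0.25.
At steady state, R = 1/(1 − 0.25) = 4/3.
Single-dose peak C₀ = D/Vd = 3000/150 = 20 mcg/mL.
Steady-state peak Cmax,ss = C₀·R = 20 × 4/3 ≈ 26.667 mcg/mL.
Peak 26.7 mcg/mL vs MTC 26 mcg/mL: exceeds toxic threshold.

26.7 mcg/mL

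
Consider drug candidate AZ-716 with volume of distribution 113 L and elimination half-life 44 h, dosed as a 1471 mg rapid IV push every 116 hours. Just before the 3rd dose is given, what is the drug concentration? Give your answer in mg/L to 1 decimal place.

2.4 mg/L

f = (1/2)^(τ/t½) = (1/2)^(116/44) ≈ 0.1608.
C₀ = D/Vd = 1471/113 ≈ 13.018 mg/L.
Before the 3rd dose, 2 doses have been given. Superposition: Cmin = C₀·(f + f²).
≈ 13.018 × (0.1608 + 0.0259) ≈ 13.018 × 0.1867 ≈ 2.430 mg/L.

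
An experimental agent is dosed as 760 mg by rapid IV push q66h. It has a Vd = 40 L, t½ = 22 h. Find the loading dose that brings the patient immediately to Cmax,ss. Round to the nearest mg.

869 mg

f = (1/2)^(66/22) ≈ 0.125000; accumulation ratio R = 1/(1−f) ≈ 1.14286.
Loading dose to hit Cmax,ss on first dose: D_load = D_maint·R ≈ 760 × 1.14286 ≈ 868.57 mg.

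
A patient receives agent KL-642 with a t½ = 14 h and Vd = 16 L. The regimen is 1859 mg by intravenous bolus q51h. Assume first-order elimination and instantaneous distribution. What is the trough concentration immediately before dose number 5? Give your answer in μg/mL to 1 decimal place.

10.1 μg/mL

f = (1/2)^(τ/t½) = (1/2)^(51/14) ≈ 0.0801.
C₀ = D/Vd = 1859/16 ≈ 116.188 μg/mL.
Before the 5th dose, 4 doses have been given. Superposition: Cmin = C₀·(f + f² + … + f^4).
≈ 116.188 × (0.0801 + 0.0064 + 0.0005 + 0.0000) ≈ 116.188 × 0.0870 ≈ 10.108 μg/mL.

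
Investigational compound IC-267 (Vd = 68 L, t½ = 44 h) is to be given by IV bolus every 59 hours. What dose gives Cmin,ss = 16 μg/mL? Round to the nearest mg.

1668 mg

τ/t½ = 59/44 ≈ 1.3409, so f = (1/2)^(59/44) ≈ 0.394772.
Cmin,ss = (D/Vd)·f/(1−f), so D = Cmin,ss·Vd·(1−f)/f.
D = 16 × 68 × (1−f)/f ≈ 16 × 68 × 1.53311 ≈ 1668.02 mg.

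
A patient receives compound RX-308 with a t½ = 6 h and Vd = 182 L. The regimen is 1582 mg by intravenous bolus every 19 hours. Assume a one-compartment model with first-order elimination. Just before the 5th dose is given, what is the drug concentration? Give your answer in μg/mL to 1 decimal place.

f = (1/2)^(τ/t½) = (1/2)^(19/6) ≈ 0.1114.
C₀ = D/Vd = 1582/182 ≈ 8.692 μg/mL.
Before the 5th dose, 4 doses have been given. Superposition: Cmin = C₀·(f + f² + … + f^4).
≈ 8.692 × (0.1114 + 0.0124 + 0.0014 + 0.0002) ≈ 8.692 × 0.1254 ≈ 1.090 μg/mL.

1.1 μg/mL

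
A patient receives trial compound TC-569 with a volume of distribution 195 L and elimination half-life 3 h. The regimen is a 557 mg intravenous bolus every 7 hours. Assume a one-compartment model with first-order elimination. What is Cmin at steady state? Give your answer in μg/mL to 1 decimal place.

0.7 μg/mL

k = ln2/t½ = ln2/3 ≈ 0.231049 h⁻¹; fraction remaining f = e^(−kτ) = e^(−0.231049×7) ≈ 0.1984.
Accumulation ratio R = 1/(1 − f) ≈ 1/0.8016 ≈ 1.2475.
Single-dose peak C₀ = D/Vd = 557/195 ≈ 2.856 μg/mL.
Steady-state peak Cmax,ss = C₀·R ≈ 2.856 × 1.2475 ≈ 3.563 μg/mL.
Steady-state trough Cmin,ss = Cmax,ss·f ≈ 3.563 × 0.1984 ≈ 0.707 μg/mL.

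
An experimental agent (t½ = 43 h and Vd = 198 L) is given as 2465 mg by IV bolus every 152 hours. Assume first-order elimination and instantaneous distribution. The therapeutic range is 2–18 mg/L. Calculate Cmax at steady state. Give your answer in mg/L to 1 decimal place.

13.6 mg/L

Over one 152-h interval, 152/43 ≈ 3.5349 half-lives elapse, leaving f ≈ 0.0863 of each dose.
Accumulation ratio R = 1/(1 − f) ≈ 1/0.9137 ≈ 1.0945.
Each bolus raises the concentration by D/Vd = 2465/198 ≈ 12.449 mg/L.
Steady-state peak Cmax,ss = C₀·R ≈ 12.449 × 1.0945 ≈ 13.625 mg/L.
Peak 13.6 mg/L vs MTC 18 mg/L: below toxic threshold.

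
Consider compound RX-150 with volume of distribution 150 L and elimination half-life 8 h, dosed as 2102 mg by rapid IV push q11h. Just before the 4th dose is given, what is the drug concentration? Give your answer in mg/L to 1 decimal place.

f = (1/2)^(τ/t½) = (1/2)^(11/8) ≈ 0.3856.
C₀ = D/Vd = 2102/150 ≈ 14.013 mg/L.
Before the 4th dose, 3 doses have been given. Superposition: Cmin = C₀·(f + f² + … + f^3).
≈ 14.013 × (0.3856 + 0.1487 + 0.0573) ≈ 14.013 × 0.5916 ≈ 8.290 mg/L.

8.3 mg/L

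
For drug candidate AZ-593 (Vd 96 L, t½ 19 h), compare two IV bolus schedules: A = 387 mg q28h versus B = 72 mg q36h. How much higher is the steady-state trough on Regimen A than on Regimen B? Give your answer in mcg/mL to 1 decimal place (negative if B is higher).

2.0 mcg/mL

Regimen A: f = (1/2)^(28/19) ≈ 0.3601; Cmin,ss = (387/96)·f/(1−f) ≈ 2.269 mcg/mL.
Regimen B: f = (1/2)^(36/19) ≈ 0.2689; Cmin,ss = (72/96)·f/(1−f) ≈ 0.276 mcg/mL.
Difference ≈ 2.269 − 0.276 ≈ 1.993 mcg/mL.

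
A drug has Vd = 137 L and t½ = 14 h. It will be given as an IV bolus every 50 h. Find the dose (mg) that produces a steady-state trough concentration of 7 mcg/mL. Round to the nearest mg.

10442 mg

τ/t½ = 50/14 ≈ 3.5714, so f = (1/2)^(50/14) ≈ 0.084119.
Cmin,ss = (D/Vd)·f/(1−f), so D = Cmin,ss·Vd·(1−f)/f.
D = 7 × 137 × (1−f)/f ≈ 7 × 137 × 10.88792 ≈ 10441.52 mg.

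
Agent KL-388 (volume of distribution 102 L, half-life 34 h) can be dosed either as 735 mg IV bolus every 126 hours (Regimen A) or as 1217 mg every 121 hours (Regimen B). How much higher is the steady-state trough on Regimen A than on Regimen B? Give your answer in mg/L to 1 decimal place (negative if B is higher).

-0.5 mg/L

Regimen A: f = (1/2)^(126/34) ≈ 0.0766; Cmin,ss = (735/102)·f/(1−f) ≈ 0.598 mg/L.
Regimen B: f = (1/2)^(121/34) ≈ 0.0849; Cmin,ss = (1217/102)·f/(1−f) ≈ 1.107 mg/L.
Difference ≈ 0.598 − 1.107 ≈ -0.509 mg/L.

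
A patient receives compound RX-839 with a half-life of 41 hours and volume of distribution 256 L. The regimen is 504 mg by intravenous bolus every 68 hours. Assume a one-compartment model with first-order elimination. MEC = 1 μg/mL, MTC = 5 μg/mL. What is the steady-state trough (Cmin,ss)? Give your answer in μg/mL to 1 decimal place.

τ/t½ = 68/41 ≈ 1.6585, so fraction remaining f = (1/2)^(68/41) ≈ 0.3168.
At steady state, accumulation factor R = 1/(1 − e^(−kτ)) ≈ 1.4637.
Each bolus raises the concentration by D/Vd = 504/256 ≈ 1.969 μg/mL.
Cmax,ss = C₀/(1 − f) ≈ 1.969/0.6832 ≈ 2.882 μg/mL.
One interval later, Cmin,ss = Cmax,ss·e^(−kτ) ≈ 2.882 × 0.3168 ≈ 0.913 μg/mL.
Trough 0.9 μg/mL vs MEC 1 μg/mL: subtherapeutic.

0.9 μg/mL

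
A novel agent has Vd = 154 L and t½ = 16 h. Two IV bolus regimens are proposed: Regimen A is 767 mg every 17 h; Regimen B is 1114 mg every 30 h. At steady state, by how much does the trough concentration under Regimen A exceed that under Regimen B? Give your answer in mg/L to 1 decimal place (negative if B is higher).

Regimen A: f = (1/2)^(17/16) ≈ 0.4788; Cmin,ss = (767/154)·f/(1−f) ≈ 4.575 mg/L.
Regimen B: f = (1/2)^(30/16) ≈ 0.2726; Cmin,ss = (1114/154)·f/(1−f) ≈ 2.711 mg/L.
Difference ≈ 4.575 − 2.711 ≈ 1.864 mg/L.

1.9 mg/L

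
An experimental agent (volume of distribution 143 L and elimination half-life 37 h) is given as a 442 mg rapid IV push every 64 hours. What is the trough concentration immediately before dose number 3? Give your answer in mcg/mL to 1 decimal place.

f = (1/2)^(τ/t½) = (1/2)^(64/37) ≈ 0.3015.
C₀ = D/Vd = 442/143 ≈ 3.091 mcg/mL.
Before the 3rd dose, 2 doses have been given. Superposition: Cmin = C₀·(f + f²).
≈ 3.091 × (0.3015 + 0.0909) ≈ 3.091 × 0.3924 ≈ 1.213 mcg/mL.

1.2 mcg/mL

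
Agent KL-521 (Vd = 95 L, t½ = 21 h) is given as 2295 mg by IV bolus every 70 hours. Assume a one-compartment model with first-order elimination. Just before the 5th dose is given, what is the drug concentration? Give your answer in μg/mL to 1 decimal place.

f = (1/2)^(τ/t½) = (1/2)^(70/21) ≈ 0.0992.
C₀ = D/Vd = 2295/95 ≈ 24.158 μg/mL.
Before the 5th dose, 4 doses have been given. Superposition: Cmin = C₀·(f + f² + … + f^4).
≈ 24.158 × (0.0992 + 0.0098 + 0.0010 + 0.0001) ≈ 24.158 × 0.1101 ≈ 2.660 μg/mL.

2.7 μg/mL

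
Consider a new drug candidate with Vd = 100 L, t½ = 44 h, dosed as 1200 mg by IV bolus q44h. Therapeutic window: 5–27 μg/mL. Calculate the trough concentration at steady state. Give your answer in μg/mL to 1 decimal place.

τ = 44 h = 1 half-life, so f = (1/2)^1 = 0.5.
Accumulation ratio R = 1/(1 − f) = 1/0.5 = 2/1.
Single-dose peak C₀ = D/Vd = 1200/100 = 12 μg/mL.
Steady-state peak Cmax,ss = C₀·R = 12 × 2/1 ≈ 24.000 μg/mL.
Steady-state trough Cmin,ss = Cmax,ss·f ≈ 24.000 × 0.5 ≈ 12.000 μg/mL.
Trough 12.0 μg/mL vs MEC 5 μg/mL: adequate.

12.0 μg/mL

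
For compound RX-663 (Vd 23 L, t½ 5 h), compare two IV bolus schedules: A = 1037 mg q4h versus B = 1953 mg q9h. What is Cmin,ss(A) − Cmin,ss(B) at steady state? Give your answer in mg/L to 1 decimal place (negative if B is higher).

Regimen A: f = (1/2)^(4/5) ≈ 0.5743; Cmin,ss = (1037/23)·f/(1−f) ≈ 60.826 mg/L.
Regimen B: f = (1/2)^(9/5) ≈ 0.2872; Cmin,ss = (1953/23)·f/(1−f) ≈ 34.213 mg/L.
Difference ≈ 60.826 − 34.213 ≈ 26.613 mg/L.

26.6 mg/L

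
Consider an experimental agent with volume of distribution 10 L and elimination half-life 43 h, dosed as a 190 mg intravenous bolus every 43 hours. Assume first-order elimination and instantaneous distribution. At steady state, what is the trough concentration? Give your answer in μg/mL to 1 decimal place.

The dosing interval is 1 half-life, so f = 2^(−1) = 0.5.
At steady state, R = 1/(1 − 0.5) = 2/1.
Single-dose peak C₀ = D/Vd = 190/10 = 19 μg/mL.
Steady-state peak Cmax,ss = C₀·R = 19 × 2/1 ≈ 38.000 μg/mL.
Steady-state trough Cmin,ss = Cmax,ss·f ≈ 38.000 × 0.5 ≈ 19.000 μg/mL.

19.0 μg/mL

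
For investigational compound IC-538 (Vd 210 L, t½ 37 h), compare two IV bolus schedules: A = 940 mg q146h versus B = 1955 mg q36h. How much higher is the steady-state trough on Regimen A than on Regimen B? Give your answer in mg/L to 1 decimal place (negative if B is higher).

-9.4 mg/L

Regimen A: f = (1/2)^(146/37) ≈ 0.0649; Cmin,ss = (940/210)·f/(1−f) ≈ 0.311 mg/L.
Regimen B: f = (1/2)^(36/37) ≈ 0.5095; Cmin,ss = (1955/210)·f/(1−f) ≈ 9.670 mg/L.
Difference ≈ 0.311 − 9.670 ≈ -9.359 mg/L.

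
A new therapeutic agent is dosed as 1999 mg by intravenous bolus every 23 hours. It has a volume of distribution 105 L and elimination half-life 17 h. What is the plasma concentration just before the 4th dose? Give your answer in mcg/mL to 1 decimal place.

11.5 mcg/mL

f = (1/2)^(τ/t½) = (1/2)^(23/17) ≈ 0.3915.
C₀ = D/Vd = 1999/105 ≈ 19.038 mcg/mL.
Before the 4th dose, 3 doses have been given. Superposition: Cmin = C₀·(f + f² + … + f^3).
≈ 19.038 × (0.3915 + 0.1533 + 0.0600) ≈ 19.038 × 0.6048 ≈ 11.514 mcg/mL.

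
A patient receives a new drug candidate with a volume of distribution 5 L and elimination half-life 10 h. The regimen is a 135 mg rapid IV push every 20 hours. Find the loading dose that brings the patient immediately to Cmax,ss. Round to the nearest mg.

180 mg

f = (1/2)^(20/10) ≈ 0.250000; accumulation ratio R = 1/(1−f) ≈ 1.33333.
Loading dose to hit Cmax,ss on first dose: D_load = D_maint·R ≈ 135 × 1.33333 ≈ 180.00 mg.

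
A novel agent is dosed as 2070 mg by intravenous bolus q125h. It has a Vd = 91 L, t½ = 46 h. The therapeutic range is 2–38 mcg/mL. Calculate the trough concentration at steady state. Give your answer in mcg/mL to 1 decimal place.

τ/t½ = 125/46 ≈ 2.7174, so fraction remaining f = (1/2)^(125/46) ≈ 0.1520.
Accumulation ratio R = 1/(1 − f) ≈ 1/0.8480 ≈ 1.1792.
Each bolus raises the concentration by D/Vd = 2070/91 ≈ 22.747 mcg/mL.
Steady-state peak Cmax,ss = C₀·R ≈ 22.747 × 1.1792 ≈ 26.823 mcg/mL.
Steady-state trough Cmin,ss = Cmax,ss·f ≈ 26.823 × 0.1520 ≈ 4.077 mcg/mL.
Trough 4.1 mcg/mL vs MEC 2 mcg/mL: adequate.

4.1 mcg/mL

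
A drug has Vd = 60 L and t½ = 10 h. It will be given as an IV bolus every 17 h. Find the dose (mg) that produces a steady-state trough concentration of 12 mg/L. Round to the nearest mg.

1619 mg

τ/t½ = 17/10 ≈ 1.7, so f = (1/2)^(17/10) ≈ 0.307786.
Cmin,ss = (D/Vd)·f/(1−f), so D = Cmin,ss·Vd·(1−f)/f.
D = 12 × 60 × (1−f)/f ≈ 12 × 60 × 2.24901 ≈ 1619.29 mg.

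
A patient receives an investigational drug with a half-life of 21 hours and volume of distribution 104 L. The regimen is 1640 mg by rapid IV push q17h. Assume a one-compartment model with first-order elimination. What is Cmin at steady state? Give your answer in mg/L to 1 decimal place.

21.0 mg/L

k = ln2/t½ = ln2/21 ≈ 0.033007 h⁻¹; fraction remaining f = e^(−kτ) = e^(−0.033007×17) ≈ 0.5706.
Accumulation ratio R = 1/(1 − f) ≈ 1/0.4294 ≈ 2.3288.
Single-dose peak C₀ = D/Vd = 1640/104 ≈ 15.769 mg/L.
Cmax,ss = C₀/(1 − f) ≈ 15.769/0.4294 ≈ 36.723 mg/L.
One interval later, Cmin,ss = Cmax,ss·e^(−kτ) ≈ 36.723 × 0.5706 ≈ 20.954 mg/L.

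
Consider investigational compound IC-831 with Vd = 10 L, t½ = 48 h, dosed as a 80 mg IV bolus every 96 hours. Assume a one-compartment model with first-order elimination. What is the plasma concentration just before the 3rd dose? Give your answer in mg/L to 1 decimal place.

f = (1/2)^(τ/t½) = (1/2)^(96/48) ≈ 0.2500.
C₀ = D/Vd = 80/10 ≈ 8.000 mg/L.
Before the 3rd dose, 2 doses have been given. Superposition: Cmin = C₀·(f + f²).
≈ 8.000 × (0.2500 + 0.0625) ≈ 8.000 × 0.3125 ≈ 2.500 mg/L.

2.5 mg/L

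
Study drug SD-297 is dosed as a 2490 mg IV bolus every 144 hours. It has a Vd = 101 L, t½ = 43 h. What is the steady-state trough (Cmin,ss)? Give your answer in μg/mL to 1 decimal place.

τ/t½ = 144/43 ≈ 3.3488, so fraction remaining f = (1/2)^(144/43) ≈ 0.0982.
Single-dose peak C₀ = D/Vd = 2490/101 ≈ 24.653 μg/mL.
Steady-state trough Cmin,ss = C₀·f/(1−f) ≈ 24.653 × 0.0982/0.9018 ≈ 2.685 μg/mL.

2.7 μg/mL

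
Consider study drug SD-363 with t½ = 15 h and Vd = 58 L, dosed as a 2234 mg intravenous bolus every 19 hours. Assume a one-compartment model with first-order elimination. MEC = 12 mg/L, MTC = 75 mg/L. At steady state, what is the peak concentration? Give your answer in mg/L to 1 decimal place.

65.9 mg/L

k = ln2/t½ = ln2/15 ≈ 0.046210 h⁻¹; fraction remaining f = e^(−kτ) = e^(−0.046210×19) ≈ 0.4156.
Accumulation ratio R = 1/(1 − f) ≈ 1/0.5844 ≈ 1.7112.
Single-dose peak C₀ = D/Vd = 2234/58 ≈ 38.517 mg/L.
Steady-state peak Cmax,ss = C₀·R ≈ 38.517 × 1.7112 ≈ 65.910 mg/L.
Peak 65.9 mg/L vs MTC 75 mg/L: below toxic threshold.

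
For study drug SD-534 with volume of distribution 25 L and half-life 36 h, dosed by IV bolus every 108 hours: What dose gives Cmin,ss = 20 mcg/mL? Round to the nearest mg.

3500 mg

τ/t½ = 108/36 ≈ 3, so f = (1/2)^(108/36) ≈ 0.125000.
Cmin,ss = (D/Vd)·f/(1−f), so D = Cmin,ss·Vd·(1−f)/f.
D = 20 × 25 × (1−f)/f ≈ 20 × 25 × 7.00000 ≈ 3500.00 mg.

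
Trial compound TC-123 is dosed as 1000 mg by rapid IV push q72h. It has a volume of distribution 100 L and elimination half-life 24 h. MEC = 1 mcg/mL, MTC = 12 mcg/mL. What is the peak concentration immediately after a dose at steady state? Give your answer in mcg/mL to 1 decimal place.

11.4 mcg/mL

τ = 72 h = 3 half-lives, so f = (1/2)^3 = 0.125.
Accumulation ratio R = 1/(1 − f) = 1/0.875 = 8/7.
Single-dose peak C₀ = D/Vd = 1000/100 = 10 mcg/mL.
Steady-state peak Cmax,ss = C₀·R = 10 × 8/7 ≈ 11.429 mcg/mL.
Peak 11.4 mcg/mL vs MTC 12 mcg/mL: below toxic threshold.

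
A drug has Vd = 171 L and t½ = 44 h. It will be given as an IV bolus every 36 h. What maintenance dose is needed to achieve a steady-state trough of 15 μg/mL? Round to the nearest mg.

1958 mg

τ/t½ = 36/44 ≈ 0.81818, so f = (1/2)^(36/44) ≈ 0.567156.
Cmin,ss = (D/Vd)·f/(1−f), so D = Cmin,ss·Vd·(1−f)/f.
D = 15 × 171 × (1−f)/f ≈ 15 × 171 × 0.76318 ≈ 1957.56 mg.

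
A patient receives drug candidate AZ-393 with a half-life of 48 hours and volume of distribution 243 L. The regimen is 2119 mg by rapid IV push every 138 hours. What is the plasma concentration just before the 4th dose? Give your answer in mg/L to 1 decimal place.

1.4 mg/L

f = (1/2)^(τ/t½) = (1/2)^(138/48) ≈ 0.1363.
C₀ = D/Vd = 2119/243 ≈ 8.720 mg/L.
Before the 4th dose, 3 doses have been given. Superposition: Cmin = C₀·(f + f² + … + f^3).
≈ 8.720 × (0.1363 + 0.0186 + 0.0025) ≈ 8.720 × 0.1574 ≈ 1.373 mg/L.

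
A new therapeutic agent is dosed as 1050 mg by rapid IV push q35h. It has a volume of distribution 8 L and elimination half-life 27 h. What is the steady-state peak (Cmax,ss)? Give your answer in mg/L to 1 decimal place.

221.4 mg/L

τ/t½ = 35/27 ≈ 1.2963, so fraction remaining f = (1/2)^(35/27) ≈ 0.4072.
At steady state, accumulation factor R = 1/(1 − e^(−kτ)) ≈ 1.6869.
Single-dose peak C₀ = D/Vd = 1050/8 ≈ 131.250 mg/L.
Cmax,ss = C₀/(1 − f) ≈ 131.250/0.5928 ≈ 221.407 mg/L.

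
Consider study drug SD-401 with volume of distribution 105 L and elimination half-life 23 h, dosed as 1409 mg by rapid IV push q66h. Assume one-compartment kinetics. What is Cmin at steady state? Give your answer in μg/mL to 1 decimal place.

2.1 μg/mL

Over one 66-h interval, 66/23 ≈ 2.8696 half-lives elapse, leaving f ≈ 0.1368 of each dose.
Each bolus raises the concentration by D/Vd = 1409/105 ≈ 13.419 μg/mL.
Steady-state trough Cmin,ss = C₀·f/(1−f) ≈ 13.419 × 0.1368/0.8632 ≈ 2.127 μg/mL.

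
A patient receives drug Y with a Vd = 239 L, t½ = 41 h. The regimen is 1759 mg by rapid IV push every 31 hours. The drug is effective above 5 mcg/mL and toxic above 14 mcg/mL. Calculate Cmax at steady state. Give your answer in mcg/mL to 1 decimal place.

τ/t½ = 31/41 ≈ 0.7561, so fraction remaining f = (1/2)^(31/41) ≈ 0.5921.
Accumulation ratio R = 1/(1 − f) ≈ 1/0.4079 ≈ 2.4516.
Single-dose peak C₀ = D/Vd = 1759/239 ≈ 7.360 mcg/mL.
Steady-state peak Cmax,ss = C₀·R ≈ 7.360 × 2.4516 ≈ 18.044 mcg/mL.
Peak 18.0 mcg/mL vs MTC 14 mcg/mL: exceeds toxic threshold.

18.0 mcg/mL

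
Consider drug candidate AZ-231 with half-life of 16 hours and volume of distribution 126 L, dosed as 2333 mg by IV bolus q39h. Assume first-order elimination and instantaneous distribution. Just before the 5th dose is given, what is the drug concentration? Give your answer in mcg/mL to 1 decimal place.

4.2 mcg/mL

f = (1/2)^(τ/t½) = (1/2)^(39/16) ≈ 0.1846.
C₀ = D/Vd = 2333/126 ≈ 18.516 mcg/mL.
Before the 5th dose, 4 doses have been given. Superposition: Cmin = C₀·(f + f² + … + f^4).
≈ 18.516 × (0.1846 + 0.0341 + 0.0063 + 0.0012) ≈ 18.516 × 0.2262 ≈ 4.188 mcg/mL.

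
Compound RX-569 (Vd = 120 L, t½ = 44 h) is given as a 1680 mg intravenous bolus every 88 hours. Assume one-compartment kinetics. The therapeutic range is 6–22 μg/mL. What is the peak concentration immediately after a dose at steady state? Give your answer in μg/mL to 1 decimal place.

τ = 88 h = 2 half-lives, so f = (1/2)^2 = 0.25.
At steady state, R = 1/(1 − 0.25) = 4/3.
Single-dose peak C₀ = D/Vd = 1680/120 = 14 μg/mL.
Steady-state peak Cmax,ss = C₀·R = 14 × 4/3 ≈ 18.667 μg/mL.
Peak 18.7 μg/mL vs MTC 22 μg/mL: below toxic threshold.

18.7 μg/mL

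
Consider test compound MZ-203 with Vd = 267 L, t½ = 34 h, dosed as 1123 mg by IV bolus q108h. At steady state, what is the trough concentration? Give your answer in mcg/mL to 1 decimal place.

k = ln2/t½ = ln2/34 ≈ 0.020387 h⁻¹; fraction remaining f = e^(−kτ) = e^(−0.020387×108) ≈ 0.1106.
Single-dose peak C₀ = D/Vd = 1123/267 ≈ 4.206 mcg/mL.
Steady-state trough Cmin,ss = C₀·f/(1−f) ≈ 4.206 × 0.1106/0.8894 ≈ 0.523 mcg/mL.

0.5 mcg/mL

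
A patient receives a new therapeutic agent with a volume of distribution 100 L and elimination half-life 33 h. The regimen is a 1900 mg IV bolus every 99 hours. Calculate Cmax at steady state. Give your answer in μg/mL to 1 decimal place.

21.7 μg/mL

The dosing interval is 3 half-lives, so f = 2^(−3) = 0.125.
At steady state, R = 1/(1 − 0.125) = 8/7.
Single-dose peak C₀ = D/Vd = 1900/100 = 19 μg/mL.
Steady-state peak Cmax,ss = C₀·R = 19 × 8/7 ≈ 21.714 μg/mL.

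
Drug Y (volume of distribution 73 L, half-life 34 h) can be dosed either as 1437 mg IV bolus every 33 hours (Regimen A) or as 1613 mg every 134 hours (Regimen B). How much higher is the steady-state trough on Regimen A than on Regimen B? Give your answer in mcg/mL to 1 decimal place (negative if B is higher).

Regimen A: f = (1/2)^(33/34) ≈ 0.5103; Cmin,ss = (1437/73)·f/(1−f) ≈ 20.513 mcg/mL.
Regimen B: f = (1/2)^(134/34) ≈ 0.0651; Cmin,ss = (1613/73)·f/(1−f) ≈ 1.539 mcg/mL.
Difference ≈ 20.513 − 1.539 ≈ 18.974 mcg/mL.

19.0 mcg/mL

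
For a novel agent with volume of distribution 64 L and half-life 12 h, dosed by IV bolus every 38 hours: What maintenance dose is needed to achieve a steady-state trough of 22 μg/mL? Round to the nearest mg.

τ/t½ = 38/12 ≈ 3.1667, so f = (1/2)^(38/12) ≈ 0.111362.
Cmin,ss = (D/Vd)·f/(1−f), so D = Cmin,ss·Vd·(1−f)/f.
D = 22 × 64 × (1−f)/f ≈ 22 × 64 × 7.97972 ≈ 11235.45 mg.

11235 mg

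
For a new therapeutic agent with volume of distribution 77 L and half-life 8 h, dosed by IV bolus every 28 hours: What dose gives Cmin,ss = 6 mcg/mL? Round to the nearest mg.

4765 mg

τ/t½ = 28/8 ≈ 3.5, so f = (1/2)^(28/8) ≈ 0.088388.
Cmin,ss = (D/Vd)·f/(1−f), so D = Cmin,ss·Vd·(1−f)/f.
D = 6 × 77 × (1−f)/f ≈ 6 × 77 × 10.31375 ≈ 4764.95 mg.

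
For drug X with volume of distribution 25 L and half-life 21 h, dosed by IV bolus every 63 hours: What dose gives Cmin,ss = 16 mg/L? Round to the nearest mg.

τ/t½ = 63/21 ≈ 3, so f = (1/2)^(63/21) ≈ 0.125000.
Cmin,ss = (D/Vd)·f/(1−f), so D = Cmin,ss·Vd·(1−f)/f.
D = 16 × 25 × (1−f)/f ≈ 16 × 25 × 7.00000 ≈ 2800.00 mg.

2800 mg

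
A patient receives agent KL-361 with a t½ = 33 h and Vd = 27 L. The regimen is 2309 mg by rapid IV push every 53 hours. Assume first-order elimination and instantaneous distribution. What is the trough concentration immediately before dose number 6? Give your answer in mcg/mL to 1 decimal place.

41.7 mcg/mL

f = (1/2)^(τ/t½) = (1/2)^(53/33) ≈ 0.3285.
C₀ = D/Vd = 2309/27 ≈ 85.519 mcg/mL.
Before the 6th dose, 5 doses have been given. Superposition: Cmin = C₀·(f + f² + … + f^5).
≈ 85.519 × (0.3285 + 0.1079 + 0.0354 + 0.0116 + 0.0038) ≈ 85.519 × 0.4872 ≈ 41.665 mcg/mL.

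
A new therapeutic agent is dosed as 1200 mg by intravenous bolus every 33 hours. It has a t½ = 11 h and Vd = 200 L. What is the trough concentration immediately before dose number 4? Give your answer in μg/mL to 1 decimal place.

0.9 μg/mL

f = (1/2)^(τ/t½) = (1/2)^(33/11) ≈ 0.1250.
C₀ = D/Vd = 1200/200 ≈ 6.000 μg/mL.
Before the 4th dose, 3 doses have been given. Superposition: Cmin = C₀·(f + f² + … + f^3).
≈ 6.000 × (0.1250 + 0.0156 + 0.0020) ≈ 6.000 × 0.1426 ≈ 0.856 μg/mL.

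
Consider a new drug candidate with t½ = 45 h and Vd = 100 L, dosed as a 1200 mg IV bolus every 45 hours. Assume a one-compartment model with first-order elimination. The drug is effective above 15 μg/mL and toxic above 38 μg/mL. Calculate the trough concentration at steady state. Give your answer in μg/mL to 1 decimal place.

12.0 μg/mL

The dosing interval is 1 half-life, so f = 2^(−1) = 0.5.
Accumulation ratio R = 1/(1 − f) = 1/0.5 = 2/1.
Single-dose peak C₀ = D/Vd = 1200/100 = 12 μg/mL.
Steady-state peak Cmax,ss = C₀·R = 12 × 2/1 ≈ 24.000 μg/mL.
Steady-state trough Cmin,ss = Cmax,ss·f ≈ 24.000 × 0.5 ≈ 12.000 μg/mL.
Trough 12.0 μg/mL vs MEC 15 μg/mL: subtherapeutic.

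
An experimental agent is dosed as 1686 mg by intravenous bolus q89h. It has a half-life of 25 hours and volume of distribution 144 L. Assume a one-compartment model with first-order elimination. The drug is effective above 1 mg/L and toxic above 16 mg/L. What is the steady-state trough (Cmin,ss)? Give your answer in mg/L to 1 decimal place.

k = ln2/t½ = ln2/25 ≈ 0.027726 h⁻¹; fraction remaining f = e^(−kτ) = e^(−0.027726×89) ≈ 0.0848.
Single-dose peak C₀ = D/Vd = 1686/144 ≈ 11.708 mg/L.
Steady-state trough Cmin,ss = C₀·f/(1−f) ≈ 11.708 × 0.0848/0.9152 ≈ 1.085 mg/L.
Trough 1.1 mg/L vs MEC 1 mg/L: adequate.

1.1 mg/L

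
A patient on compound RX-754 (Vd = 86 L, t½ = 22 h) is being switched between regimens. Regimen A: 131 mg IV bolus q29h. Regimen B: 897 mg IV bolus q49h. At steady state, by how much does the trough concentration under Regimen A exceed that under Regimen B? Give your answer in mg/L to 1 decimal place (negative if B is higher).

Regimen A: f = (1/2)^(29/22) ≈ 0.4010; Cmin,ss = (131/86)·f/(1−f) ≈ 1.020 mg/L.
Regimen B: f = (1/2)^(49/22) ≈ 0.2136; Cmin,ss = (897/86)·f/(1−f) ≈ 2.833 mg/L.
Difference ≈ 1.020 − 2.833 ≈ -1.813 mg/L.

-1.8 mg/L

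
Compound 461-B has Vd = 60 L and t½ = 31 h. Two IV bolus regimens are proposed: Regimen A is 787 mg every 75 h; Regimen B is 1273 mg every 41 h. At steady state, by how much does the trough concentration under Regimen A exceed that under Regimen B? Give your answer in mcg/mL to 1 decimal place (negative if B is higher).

-11.1 mcg/mL

Regimen A: f = (1/2)^(75/31) ≈ 0.1869; Cmin,ss = (787/60)·f/(1−f) ≈ 3.015 mcg/mL.
Regimen B: f = (1/2)^(41/31) ≈ 0.3998; Cmin,ss = (1273/60)·f/(1−f) ≈ 14.133 mcg/mL.
Difference ≈ 3.015 − 14.133 ≈ -11.118 mcg/mL.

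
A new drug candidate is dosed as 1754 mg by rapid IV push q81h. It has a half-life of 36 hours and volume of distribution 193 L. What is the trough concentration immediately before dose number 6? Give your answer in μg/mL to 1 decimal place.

2.4 μg/mL

f = (1/2)^(τ/t½) = (1/2)^(81/36) ≈ 0.2102.
C₀ = D/Vd = 1754/193 ≈ 9.088 μg/mL.
Before the 6th dose, 5 doses have been given. Superposition: Cmin = C₀·(f + f² + … + f^5).
≈ 9.088 × (0.2102 + 0.0442 + 0.0093 + 0.0020 + 0.0004) ≈ 9.088 × 0.2661 ≈ 2.418 μg/mL.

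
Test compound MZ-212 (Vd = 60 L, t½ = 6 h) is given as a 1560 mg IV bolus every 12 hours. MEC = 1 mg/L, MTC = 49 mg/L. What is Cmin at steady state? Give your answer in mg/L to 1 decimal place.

τ = 12 h = 2 half-lives, so f = (1/2)^2 = 0.25.
At steady state, R = 1/(1 − 0.25) = 4/3.
Single-dose peak C₀ = D/Vd = 1560/60 = 26 mg/L.
Steady-state peak Cmax,ss = C₀·R = 26 × 4/3 ≈ 34.667 mg/L.
Steady-state trough Cmin,ss = Cmax,ss·f ≈ 34.667 × 0.25 ≈ 8.667 mg/L.
Trough 8.7 mg/L vs MEC 1 mg/L: adequate.

8.7 mg/L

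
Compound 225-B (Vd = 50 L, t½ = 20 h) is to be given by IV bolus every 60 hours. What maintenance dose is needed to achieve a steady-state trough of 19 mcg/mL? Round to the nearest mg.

6650 mg

τ/t½ = 60/20 ≈ 3, so f = (1/2)^(60/20) ≈ 0.125000.
Cmin,ss = (D/Vd)·f/(1−f), so D = Cmin,ss·Vd·(1−f)/f.
D = 19 × 50 × (1−f)/f ≈ 19 × 50 × 7.00000 ≈ 6650.00 mg.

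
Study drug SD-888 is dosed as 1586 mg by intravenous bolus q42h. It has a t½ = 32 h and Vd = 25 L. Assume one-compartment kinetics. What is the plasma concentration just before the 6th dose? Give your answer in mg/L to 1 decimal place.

f = (1/2)^(τ/t½) = (1/2)^(42/32) ≈ 0.4026.
C₀ = D/Vd = 1586/25 ≈ 63.440 mg/L.
Before the 6th dose, 5 doses have been given. Superposition: Cmin = C₀·(f + f² + … + f^5).
≈ 63.440 × (0.4026 + 0.1621 + 0.0653 + 0.0263 + 0.0106) ≈ 63.440 × 0.6669 ≈ 42.308 mg/L.

42.3 mg/L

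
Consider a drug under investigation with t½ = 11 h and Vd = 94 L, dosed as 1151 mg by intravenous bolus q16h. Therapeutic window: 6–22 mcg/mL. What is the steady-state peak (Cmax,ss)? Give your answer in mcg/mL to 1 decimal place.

τ/t½ = 16/11 ≈ 1.4545, so fraction remaining f = (1/2)^(16/11) ≈ 0.3649.
At steady state, accumulation factor R = 1/(1 − e^(−kτ)) ≈ 1.5746.
Each bolus raises the concentration by D/Vd = 1151/94 ≈ 12.245 mcg/mL.
Cmax,ss = C₀/(1 − f) ≈ 12.245/0.6351 ≈ 19.280 mcg/mL.
Peak 19.3 mcg/mL vs MTC 22 mcg/mL: below toxic threshold.

19.3 mcg/mL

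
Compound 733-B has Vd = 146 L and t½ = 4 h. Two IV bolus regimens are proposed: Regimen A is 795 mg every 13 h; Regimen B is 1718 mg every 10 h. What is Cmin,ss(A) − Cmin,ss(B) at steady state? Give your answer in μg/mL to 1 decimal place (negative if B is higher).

-1.9 μg/mL

Regimen A: f = (1/2)^(13/4) ≈ 0.1051; Cmin,ss = (795/146)·f/(1−f) ≈ 0.640 μg/mL.
Regimen B: f = (1/2)^(10/4) ≈ 0.1768; Cmin,ss = (1718/146)·f/(1−f) ≈ 2.527 μg/mL.
Difference ≈ 0.640 − 2.527 ≈ -1.887 μg/mL.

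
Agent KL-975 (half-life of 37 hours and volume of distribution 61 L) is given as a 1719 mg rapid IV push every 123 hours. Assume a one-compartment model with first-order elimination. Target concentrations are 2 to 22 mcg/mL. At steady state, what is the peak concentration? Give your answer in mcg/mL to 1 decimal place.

k = ln2/t½ = ln2/37 ≈ 0.018734 h⁻¹; fraction remaining f = e^(−kτ) = e^(−0.018734×123) ≈ 0.0998.
Accumulation ratio R = 1/(1 − f) ≈ 1/0.9002 ≈ 1.1109.
Single-dose peak C₀ = D/Vd = 1719/61 ≈ 28.180 mcg/mL.
Cmax,ss = C₀/(1 − f) ≈ 28.180/0.9002 ≈ 31.304 mcg/mL.
Peak 31.3 mcg/mL vs MTC 22 mcg/mL: exceeds toxic threshold.

31.3 mcg/mL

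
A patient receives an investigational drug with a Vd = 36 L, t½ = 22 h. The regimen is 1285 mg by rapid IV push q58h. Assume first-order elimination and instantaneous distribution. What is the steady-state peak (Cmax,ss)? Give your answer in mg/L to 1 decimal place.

k = ln2/t½ = ln2/22 ≈ 0.031507 h⁻¹; fraction remaining f = e^(−kτ) = e^(−0.031507×58) ≈ 0.1608.
At steady state, accumulation factor R = 1/(1 − e^(−kτ)) ≈ 1.1916.
Single-dose peak C₀ = D/Vd = 1285/36 ≈ 35.694 mg/L.
Steady-state peak Cmax,ss = C₀·R ≈ 35.694 × 1.1916 ≈ 42.533 mg/L.

42.5 mg/L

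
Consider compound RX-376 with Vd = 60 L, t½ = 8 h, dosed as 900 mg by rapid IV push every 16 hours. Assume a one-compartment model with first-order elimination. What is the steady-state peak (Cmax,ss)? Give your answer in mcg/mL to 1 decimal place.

20.0 mcg/mL

The dosing interval is 2 half-lives, so f = 2^(−2) = 0.25.
At steady state, R = 1/(1 − 0.25) = 4/3.
Single-dose peak C₀ = D/Vd = 900/60 = 15 mcg/mL.
Steady-state peak Cmax,ss = C₀·R = 15 × 4/3 ≈ 20.000 mcg/mL.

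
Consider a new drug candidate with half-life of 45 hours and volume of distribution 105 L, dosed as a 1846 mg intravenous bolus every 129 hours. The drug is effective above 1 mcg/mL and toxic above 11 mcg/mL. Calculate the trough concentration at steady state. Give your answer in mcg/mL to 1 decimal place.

τ/t½ = 129/45 ≈ 2.8667, so fraction remaining f = (1/2)^(129/45) ≈ 0.1371.
Each bolus raises the concentration by D/Vd = 1846/105 ≈ 17.581 mcg/mL.
Steady-state trough Cmin,ss = C₀·f/(1−f) ≈ 17.581 × 0.1371/0.8629 ≈ 2.793 mcg/mL.
Trough 2.8 mcg/mL vs MEC 1 mcg/mL: adequate.

2.8 mcg/mL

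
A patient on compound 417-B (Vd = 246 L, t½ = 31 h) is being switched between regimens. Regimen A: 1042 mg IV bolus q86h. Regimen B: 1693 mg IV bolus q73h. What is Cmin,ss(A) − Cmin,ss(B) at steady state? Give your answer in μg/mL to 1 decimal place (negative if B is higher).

Regimen A: f = (1/2)^(86/31) ≈ 0.1462; Cmin,ss = (1042/246)·f/(1−f) ≈ 0.725 μg/mL.
Regimen B: f = (1/2)^(73/31) ≈ 0.1955; Cmin,ss = (1693/246)·f/(1−f) ≈ 1.672 μg/mL.
Difference ≈ 0.725 − 1.672 ≈ -0.947 μg/mL.

-0.9 μg/mL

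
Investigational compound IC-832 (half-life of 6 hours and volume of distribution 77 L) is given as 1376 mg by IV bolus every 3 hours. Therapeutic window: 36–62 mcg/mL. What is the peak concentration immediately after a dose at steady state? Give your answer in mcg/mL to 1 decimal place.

61.0 mcg/mL

k = ln2/t½ = ln2/6 ≈ 0.115525 h⁻¹; fraction remaining f = e^(−kτ) = e^(−0.115525×3) ≈ 0.7071.
At steady state, accumulation factor R = 1/(1 − e^(−kτ)) ≈ 3.4141.
Single-dose peak C₀ = D/Vd = 1376/77 ≈ 17.870 mcg/mL.
Steady-state peak Cmax,ss = C₀·R ≈ 17.870 × 3.4141 ≈ 61.010 mcg/mL.
Peak 61.0 mcg/mL vs MTC 62 mcg/mL: below toxic threshold.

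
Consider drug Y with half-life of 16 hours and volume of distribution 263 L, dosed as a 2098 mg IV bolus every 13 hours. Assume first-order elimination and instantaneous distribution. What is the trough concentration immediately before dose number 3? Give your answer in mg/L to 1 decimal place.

7.1 mg/L

f = (1/2)^(τ/t½) = (1/2)^(13/16) ≈ 0.5694.
C₀ = D/Vd = 2098/263 ≈ 7.977 mg/L.
Before the 3rd dose, 2 doses have been given. Superposition: Cmin = C₀·(f + f²).
≈ 7.977 × (0.5694 + 0.3242) ≈ 7.977 × 0.8936 ≈ 7.128 mg/L.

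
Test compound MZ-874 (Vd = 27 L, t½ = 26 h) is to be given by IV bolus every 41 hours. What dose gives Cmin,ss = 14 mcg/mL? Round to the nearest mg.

τ/t½ = 41/26 ≈ 1.5769, so f = (1/2)^(41/26) ≈ 0.335196.
Cmin,ss = (D/Vd)·f/(1−f), so D = Cmin,ss·Vd·(1−f)/f.
D = 14 × 27 × (1−f)/f ≈ 14 × 27 × 1.98333 ≈ 749.70 mg.

750 mg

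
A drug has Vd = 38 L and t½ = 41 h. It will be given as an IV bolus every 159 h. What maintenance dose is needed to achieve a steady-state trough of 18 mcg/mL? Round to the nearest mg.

τ/t½ = 159/41 ≈ 3.878, so f = (1/2)^(159/41) ≈ 0.068013.
Cmin,ss = (D/Vd)·f/(1−f), so D = Cmin,ss·Vd·(1−f)/f.
D = 18 × 38 × (1−f)/f ≈ 18 × 38 × 13.70307 ≈ 9372.90 mg.

9373 mg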